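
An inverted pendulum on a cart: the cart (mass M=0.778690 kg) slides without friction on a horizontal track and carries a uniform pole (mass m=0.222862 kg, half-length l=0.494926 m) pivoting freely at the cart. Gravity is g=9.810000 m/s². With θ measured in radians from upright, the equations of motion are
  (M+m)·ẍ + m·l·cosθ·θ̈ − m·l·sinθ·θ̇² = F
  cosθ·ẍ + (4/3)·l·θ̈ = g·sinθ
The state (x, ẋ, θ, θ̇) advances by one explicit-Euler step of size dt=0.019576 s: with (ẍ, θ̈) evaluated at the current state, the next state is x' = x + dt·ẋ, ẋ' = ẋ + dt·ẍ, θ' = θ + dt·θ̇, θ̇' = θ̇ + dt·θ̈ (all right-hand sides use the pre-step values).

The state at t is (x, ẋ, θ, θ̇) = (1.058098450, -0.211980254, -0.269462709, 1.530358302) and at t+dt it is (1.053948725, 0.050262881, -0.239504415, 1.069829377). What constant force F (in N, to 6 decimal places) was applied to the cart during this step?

F = 10.984520 N

ẍ = (ẋ'−ẋ)/dt = (0.050262881−-0.211980254)/0.019576 = 13.396155
θ̈ = (θ̇'−θ̇)/dt = (1.069829377−1.530358302)/0.019576 = -23.525180
sinθ=-0.266214, cosθ=0.963914
F = (M+m)·ẍ + m·l·cosθ·θ̈ − m·l·sinθ·θ̇² = 13.416946 + -2.501195 − -0.068769 = 10.984520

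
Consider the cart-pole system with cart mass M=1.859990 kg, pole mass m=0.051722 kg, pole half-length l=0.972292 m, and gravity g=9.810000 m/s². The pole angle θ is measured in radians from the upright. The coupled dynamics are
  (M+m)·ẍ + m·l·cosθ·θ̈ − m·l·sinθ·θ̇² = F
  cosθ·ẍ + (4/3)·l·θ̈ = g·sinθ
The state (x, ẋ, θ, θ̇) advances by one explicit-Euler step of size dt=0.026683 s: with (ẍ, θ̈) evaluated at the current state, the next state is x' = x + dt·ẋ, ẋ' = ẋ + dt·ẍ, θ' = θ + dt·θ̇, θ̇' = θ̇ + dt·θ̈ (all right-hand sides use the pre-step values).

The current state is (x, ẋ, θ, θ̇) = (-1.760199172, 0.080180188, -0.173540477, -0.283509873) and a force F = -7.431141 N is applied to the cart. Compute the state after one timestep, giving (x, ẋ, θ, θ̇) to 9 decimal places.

(-1.758059724, -0.024712394, -0.181105371, -0.238678645)

sinθ=-0.172670722, cosθ=0.984979605
temp = (F + m·l·θ̇²·sinθ)/(M+m) = (-7.431141 + -0.000697954)/1.911712 = -3.887530629
θ̈ = (g·sinθ − cosθ·temp)/(l·(4/3 − m·cos²θ/(M+m))) = 1.680141974
ẍ = temp − m·l·θ̈·cosθ/(M+m) = -3.931064048
Euler: x'=-1.760199172+0.026683·0.080180188=-1.758059724, ẋ'=0.080180188+0.026683·-3.931064048=-0.024712394
       θ'=-0.173540477+0.026683·-0.283509873=-0.181105371, θ̇'=-0.283509873+0.026683·1.680141974=-0.238678645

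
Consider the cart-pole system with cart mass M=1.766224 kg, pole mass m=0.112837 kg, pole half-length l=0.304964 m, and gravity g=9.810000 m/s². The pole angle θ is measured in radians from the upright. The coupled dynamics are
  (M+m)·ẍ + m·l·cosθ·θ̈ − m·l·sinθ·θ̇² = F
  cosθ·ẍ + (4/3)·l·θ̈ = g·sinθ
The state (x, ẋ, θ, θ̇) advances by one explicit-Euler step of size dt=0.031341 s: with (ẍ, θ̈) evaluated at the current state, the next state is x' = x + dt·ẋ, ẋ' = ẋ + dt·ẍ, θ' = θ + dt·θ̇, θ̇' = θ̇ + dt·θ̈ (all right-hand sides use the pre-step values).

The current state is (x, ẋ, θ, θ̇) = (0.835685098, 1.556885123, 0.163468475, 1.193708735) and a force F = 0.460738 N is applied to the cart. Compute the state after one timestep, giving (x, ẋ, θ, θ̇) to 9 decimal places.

(0.884479435, 1.562736003, 0.200880500, 1.302564572)

sinθ=0.162741415, cosθ=0.986668755
temp = (F + m·l·θ̇²·sinθ)/(M+m) = (0.460738 + 0.007979854)/1.879061 = 0.249442596
θ̈ = (g·sinθ − cosθ·temp)/(l·(4/3 − m·cos²θ/(M+m))) = 3.473272599
ẍ = temp − m·l·θ̈·cosθ/(M+m) = 0.186684541
Euler: x'=0.835685098+0.031341·1.556885123=0.884479435, ẋ'=1.556885123+0.031341·0.186684541=1.562736003
       θ'=0.163468475+0.031341·1.193708735=0.200880500, θ̇'=1.193708735+0.031341·3.473272599=1.302564572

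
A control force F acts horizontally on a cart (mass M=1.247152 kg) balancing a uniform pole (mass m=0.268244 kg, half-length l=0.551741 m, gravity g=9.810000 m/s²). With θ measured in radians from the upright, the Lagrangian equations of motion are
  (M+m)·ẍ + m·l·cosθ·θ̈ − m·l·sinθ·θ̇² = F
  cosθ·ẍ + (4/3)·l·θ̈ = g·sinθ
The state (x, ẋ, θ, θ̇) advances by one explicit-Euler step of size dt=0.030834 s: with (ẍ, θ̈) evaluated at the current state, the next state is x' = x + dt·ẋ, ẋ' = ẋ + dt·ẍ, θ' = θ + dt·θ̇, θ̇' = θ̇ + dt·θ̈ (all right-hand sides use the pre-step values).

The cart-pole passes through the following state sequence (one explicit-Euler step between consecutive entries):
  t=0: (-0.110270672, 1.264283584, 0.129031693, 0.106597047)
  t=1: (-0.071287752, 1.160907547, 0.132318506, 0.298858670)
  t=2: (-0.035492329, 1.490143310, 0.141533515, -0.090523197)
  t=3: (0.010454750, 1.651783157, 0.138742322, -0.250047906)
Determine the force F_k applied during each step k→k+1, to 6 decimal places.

step 0→1:
  ẍ = (ẋ'−ẋ)/dt = (1.160907547−1.264283584)/0.030834 = -3.352664
  θ̈ = (θ̇'−θ̇)/dt = (0.298858670−0.106597047)/0.030834 = 6.235377
  sinθ=0.128674, cosθ=0.991687
  F = (M+m)·ẍ + m·l·cosθ·θ̈ − m·l·sinθ·θ̇² = -5.080613 + 0.915172 − 0.000216 = -4.165658
step 1→2:
  ẍ = (ẋ'−ẋ)/dt = (1.490143310−1.160907547)/0.030834 = 10.677686
  θ̈ = (θ̇'−θ̇)/dt = (-0.090523197−0.298858670)/0.030834 = -12.628328
  sinθ=0.131933, cosθ=0.991259
  F = (M+m)·ẍ + m·l·cosθ·θ̈ − m·l·sinθ·θ̇² = 16.180922 + -1.852670 − 0.001744 = 14.326508
step 2→3:
  ẍ = (ẋ'−ẋ)/dt = (1.651783157−1.490143310)/0.030834 = 5.242260
  θ̈ = (θ̇'−θ̇)/dt = (-0.250047906−-0.090523197)/0.030834 = -5.173662
  sinθ=0.141061, cosθ=0.990001
  F = (M+m)·ẍ + m·l·cosθ·θ̈ − m·l·sinθ·θ̇² = 7.944100 + -0.758052 − 0.000171 = 7.185877

F_0 = -4.165658 N
F_1 = 14.326508 N
F_2 = 7.185877 N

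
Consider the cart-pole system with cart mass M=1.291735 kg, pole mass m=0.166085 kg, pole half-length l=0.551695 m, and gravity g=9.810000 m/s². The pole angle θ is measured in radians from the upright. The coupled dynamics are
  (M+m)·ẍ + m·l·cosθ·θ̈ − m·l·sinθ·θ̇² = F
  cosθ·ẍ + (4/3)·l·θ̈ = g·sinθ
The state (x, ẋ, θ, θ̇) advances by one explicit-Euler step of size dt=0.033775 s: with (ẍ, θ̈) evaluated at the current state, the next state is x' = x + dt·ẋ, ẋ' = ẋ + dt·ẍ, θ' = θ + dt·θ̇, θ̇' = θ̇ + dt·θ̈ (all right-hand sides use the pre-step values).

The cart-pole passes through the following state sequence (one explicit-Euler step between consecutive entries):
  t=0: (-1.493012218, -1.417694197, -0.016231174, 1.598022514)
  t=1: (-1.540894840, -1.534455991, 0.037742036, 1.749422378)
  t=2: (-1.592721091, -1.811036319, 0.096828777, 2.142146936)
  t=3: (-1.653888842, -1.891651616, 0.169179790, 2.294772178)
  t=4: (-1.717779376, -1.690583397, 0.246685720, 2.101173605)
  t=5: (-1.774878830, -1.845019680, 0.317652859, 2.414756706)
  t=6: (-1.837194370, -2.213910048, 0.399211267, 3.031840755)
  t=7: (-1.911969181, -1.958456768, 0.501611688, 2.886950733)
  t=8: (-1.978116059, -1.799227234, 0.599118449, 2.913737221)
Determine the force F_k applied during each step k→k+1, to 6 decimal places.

step 0→1:
  ẍ = (ẋ'−ẋ)/dt = (-1.534455991−-1.417694197)/0.033775 = -3.457048
  θ̈ = (θ̇'−θ̇)/dt = (1.749422378−1.598022514)/0.033775 = 4.482601
  sinθ=-0.016230, cosθ=0.999868
  F = (M+m)·ẍ + m·l·cosθ·θ̈ − m·l·sinθ·θ̇² = -5.039754 + 0.410679 − -0.003798 = -4.625277
step 1→2:
  ẍ = (ẋ'−ẋ)/dt = (-1.811036319−-1.534455991)/0.033775 = -8.188907
  θ̈ = (θ̇'−θ̇)/dt = (2.142146936−1.749422378)/0.033775 = 11.627670
  sinθ=0.037733, cosθ=0.999288
  F = (M+m)·ẍ + m·l·cosθ·θ̈ − m·l·sinθ·θ̇² = -11.937952 + 1.064664 − 0.010581 = -10.883869
step 2→3:
  ẍ = (ẋ'−ẋ)/dt = (-1.891651616−-1.811036319)/0.033775 = -2.386833
  θ̈ = (θ̇'−θ̇)/dt = (2.294772178−2.142146936)/0.033775 = 4.518882
  sinθ=0.096678, cosθ=0.995316
  F = (M+m)·ẍ + m·l·cosθ·θ̈ − m·l·sinθ·θ̇² = -3.479573 + 0.412118 − 0.040649 = -3.108105
step 3→4:
  ẍ = (ẋ'−ẋ)/dt = (-1.690583397−-1.891651616)/0.033775 = 5.953167
  θ̈ = (θ̇'−θ̇)/dt = (2.101173605−2.294772178)/0.033775 = -5.732008
  sinθ=0.168374, cosθ=0.985723
  F = (M+m)·ẍ + m·l·cosθ·θ̈ − m·l·sinθ·θ̇² = 8.678646 + -0.517716 − 0.081243 = 8.079688
step 4→5:
  ẍ = (ẋ'−ẋ)/dt = (-1.845019680−-1.690583397)/0.033775 = -4.572503
  θ̈ = (θ̇'−θ̇)/dt = (2.414756706−2.101173605)/0.033775 = 9.284474
  sinθ=0.244191, cosθ=0.969727
  F = (M+m)·ẍ + m·l·cosθ·θ̈ − m·l·sinθ·θ̇² = -6.665886 + 0.824966 − 0.098783 = -5.939703
step 5→6:
  ẍ = (ẋ'−ẋ)/dt = (-2.213910048−-1.845019680)/0.033775 = -10.921995
  θ̈ = (θ̇'−θ̇)/dt = (3.031840755−2.414756706)/0.033775 = 18.270438
  sinθ=0.312338, cosθ=0.949971
  F = (M+m)·ẍ + m·l·cosθ·θ̈ − m·l·sinθ·θ̇² = -15.922302 + 1.590336 − 0.166879 = -14.498845
step 6→7:
  ẍ = (ẋ'−ẋ)/dt = (-1.958456768−-2.213910048)/0.033775 = 7.563384
  θ̈ = (θ̇'−θ̇)/dt = (2.886950733−3.031840755)/0.033775 = -4.289860
  sinθ=0.388692, cosθ=0.921368
  F = (M+m)·ẍ + m·l·cosθ·θ̈ − m·l·sinθ·θ̇² = 11.026052 + -0.362164 − 0.327377 = 10.336511
step 7→8:
  ẍ = (ẋ'−ẋ)/dt = (-1.799227234−-1.958456768)/0.033775 = 4.714420
  θ̈ = (θ̇'−θ̇)/dt = (2.913737221−2.886950733)/0.033775 = 0.793086
  sinθ=0.480839, cosθ=0.876809
  F = (M+m)·ẍ + m·l·cosθ·θ̈ − m·l·sinθ·θ̇² = 6.872776 + 0.063717 − 0.367205 = 6.569288

F_0 = -4.625277 N
F_1 = -10.883869 N
F_2 = -3.108105 N
F_3 = 8.079688 N
F_4 = -5.939703 N
F_5 = -14.498845 N
F_6 = 10.336511 N
F_7 = 6.569288 N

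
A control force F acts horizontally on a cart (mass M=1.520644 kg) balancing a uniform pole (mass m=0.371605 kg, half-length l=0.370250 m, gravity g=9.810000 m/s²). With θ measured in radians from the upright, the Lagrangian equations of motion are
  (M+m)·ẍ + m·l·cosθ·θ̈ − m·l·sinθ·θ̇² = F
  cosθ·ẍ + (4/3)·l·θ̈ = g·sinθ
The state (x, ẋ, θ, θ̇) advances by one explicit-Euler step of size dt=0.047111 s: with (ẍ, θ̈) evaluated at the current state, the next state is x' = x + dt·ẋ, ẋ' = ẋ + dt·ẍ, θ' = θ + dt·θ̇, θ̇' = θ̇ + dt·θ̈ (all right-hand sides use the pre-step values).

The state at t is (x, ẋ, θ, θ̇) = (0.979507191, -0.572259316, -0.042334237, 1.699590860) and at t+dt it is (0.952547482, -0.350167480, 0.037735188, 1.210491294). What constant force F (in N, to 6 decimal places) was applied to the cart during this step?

ẍ = (ẋ'−ẋ)/dt = (-0.350167480−-0.572259316)/0.047111 = 4.714225
θ̈ = (θ̇'−θ̇)/dt = (1.210491294−1.699590860)/0.047111 = -10.381855
sinθ=-0.042322, cosθ=0.999104
F = (M+m)·ẍ + m·l·cosθ·θ̈ − m·l·sinθ·θ̇² = 8.920487 + -1.427126 − -0.016820 = 7.510181

F = 7.510181 N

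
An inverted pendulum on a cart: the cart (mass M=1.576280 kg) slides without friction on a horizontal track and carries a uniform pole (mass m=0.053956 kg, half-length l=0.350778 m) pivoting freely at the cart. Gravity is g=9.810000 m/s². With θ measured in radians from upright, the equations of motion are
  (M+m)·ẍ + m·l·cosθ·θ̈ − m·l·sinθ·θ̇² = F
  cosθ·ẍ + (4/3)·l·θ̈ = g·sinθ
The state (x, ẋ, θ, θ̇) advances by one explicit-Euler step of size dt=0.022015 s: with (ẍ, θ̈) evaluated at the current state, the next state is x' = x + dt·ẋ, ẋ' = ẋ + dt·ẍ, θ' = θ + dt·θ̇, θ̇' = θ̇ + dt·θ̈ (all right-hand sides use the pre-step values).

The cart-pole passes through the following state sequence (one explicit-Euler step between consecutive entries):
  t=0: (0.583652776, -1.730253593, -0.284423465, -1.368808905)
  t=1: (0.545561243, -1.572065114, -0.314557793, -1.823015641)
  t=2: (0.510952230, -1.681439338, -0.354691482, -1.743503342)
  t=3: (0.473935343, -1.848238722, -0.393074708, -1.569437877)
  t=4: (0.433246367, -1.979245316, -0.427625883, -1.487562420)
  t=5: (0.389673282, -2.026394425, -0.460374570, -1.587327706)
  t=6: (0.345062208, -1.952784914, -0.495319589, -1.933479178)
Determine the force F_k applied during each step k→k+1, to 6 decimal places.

F_0 = 11.349190 N
F_1 = -8.014822 N
F_2 = -12.191373 N
F_3 = -9.618311 N
F_4 = -3.552123 N
F_5 = 5.205448 N

step 0→1:
  ẍ = (ẋ'−ẋ)/dt = (-1.572065114−-1.730253593)/0.022015 = 7.185486
  θ̈ = (θ̇'−θ̇)/dt = (-1.823015641−-1.368808905)/0.022015 = -20.631694
  sinθ=-0.280604, cosθ=0.959824
  F = (M+m)·ẍ + m·l·cosθ·θ̈ − m·l·sinθ·θ̇² = 11.714038 + -0.374799 − -0.009951 = 11.349190
step 1→2:
  ẍ = (ẋ'−ẋ)/dt = (-1.681439338−-1.572065114)/0.022015 = -4.968168
  θ̈ = (θ̇'−θ̇)/dt = (-1.743503342−-1.823015641)/0.022015 = 3.611733
  sinθ=-0.309396, cosθ=0.950933
  F = (M+m)·ẍ + m·l·cosθ·θ̈ − m·l·sinθ·θ̇² = -8.099287 + 0.065004 − -0.019461 = -8.014822
step 2→3:
  ẍ = (ẋ'−ẋ)/dt = (-1.848238722−-1.681439338)/0.022015 = -7.576624
  θ̈ = (θ̇'−θ̇)/dt = (-1.569437877−-1.743503342)/0.022015 = 7.906676
  sinθ=-0.347301, cosθ=0.937754
  F = (M+m)·ẍ + m·l·cosθ·θ̈ − m·l·sinθ·θ̇² = -12.351686 + 0.140331 − -0.019981 = -12.191373
step 3→4:
  ẍ = (ẋ'−ẋ)/dt = (-1.979245316−-1.848238722)/0.022015 = -5.950788
  θ̈ = (θ̇'−θ̇)/dt = (-1.487562420−-1.569437877)/0.022015 = 3.719076
  sinθ=-0.383030, cosθ=0.923736
  F = (M+m)·ẍ + m·l·cosθ·θ̈ − m·l·sinθ·θ̇² = -9.701189 + 0.065021 − -0.017856 = -9.618311
step 4→5:
  ẍ = (ẋ'−ẋ)/dt = (-2.026394425−-1.979245316)/0.022015 = -2.141681
  θ̈ = (θ̇'−θ̇)/dt = (-1.587327706−-1.487562420)/0.022015 = -4.531696
  sinθ=-0.414712, cosθ=0.909953
  F = (M+m)·ẍ + m·l·cosθ·θ̈ − m·l·sinθ·θ̇² = -3.491446 + -0.078046 − -0.017369 = -3.552123
step 5→6:
  ẍ = (ẋ'−ẋ)/dt = (-1.952784914−-2.026394425)/0.022015 = 3.343607
  θ̈ = (θ̇'−θ̇)/dt = (-1.933479178−-1.587327706)/0.022015 = -15.723437
  sinθ=-0.444284, cosθ=0.895886
  F = (M+m)·ẍ + m·l·cosθ·θ̈ − m·l·sinθ·θ̇² = 5.450869 + -0.266608 − -0.021187 = 5.205448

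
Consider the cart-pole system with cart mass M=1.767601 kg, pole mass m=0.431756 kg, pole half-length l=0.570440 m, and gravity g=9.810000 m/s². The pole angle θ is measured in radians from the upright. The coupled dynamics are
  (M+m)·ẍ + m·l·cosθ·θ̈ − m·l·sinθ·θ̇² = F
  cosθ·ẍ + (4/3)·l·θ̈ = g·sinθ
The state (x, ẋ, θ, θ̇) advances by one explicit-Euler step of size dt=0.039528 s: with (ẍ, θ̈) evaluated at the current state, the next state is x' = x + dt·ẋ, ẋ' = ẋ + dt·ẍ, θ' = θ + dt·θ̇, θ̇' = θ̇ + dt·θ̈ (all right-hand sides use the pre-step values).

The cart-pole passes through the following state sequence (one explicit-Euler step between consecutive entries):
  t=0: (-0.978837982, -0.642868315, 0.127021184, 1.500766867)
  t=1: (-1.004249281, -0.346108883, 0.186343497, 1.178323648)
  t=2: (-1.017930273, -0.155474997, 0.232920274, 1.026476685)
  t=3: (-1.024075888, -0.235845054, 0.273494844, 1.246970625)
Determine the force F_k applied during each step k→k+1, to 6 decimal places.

F_0 = 14.448674 N
F_1 = 9.613859 N
F_2 = -3.194974 N

step 0→1:
  ẍ = (ẋ'−ẋ)/dt = (-0.346108883−-0.642868315)/0.039528 = 7.507575
  θ̈ = (θ̇'−θ̇)/dt = (1.178323648−1.500766867)/0.039528 = -8.157337
  sinθ=0.126680, cosθ=0.991944
  F = (M+m)·ẍ + m·l·cosθ·θ̈ − m·l·sinθ·θ̇² = 16.511838 + -1.992892 − 0.070272 = 14.448674
step 1→2:
  ẍ = (ẋ'−ẋ)/dt = (-0.155474997−-0.346108883)/0.039528 = 4.822756
  θ̈ = (θ̇'−θ̇)/dt = (1.026476685−1.178323648)/0.039528 = -3.841504
  sinθ=0.185267, cosθ=0.982688
  F = (M+m)·ẍ + m·l·cosθ·θ̈ − m·l·sinθ·θ̇² = 10.606961 + -0.929748 − 0.063354 = 9.613859
step 2→3:
  ẍ = (ẋ'−ẋ)/dt = (-0.235845054−-0.155474997)/0.039528 = -2.033244
  θ̈ = (θ̇'−θ̇)/dt = (1.246970625−1.026476685)/0.039528 = 5.578171
  sinθ=0.230820, cosθ=0.972996
  F = (M+m)·ẍ + m·l·cosθ·θ̈ − m·l·sinθ·θ̇² = -4.471829 + 1.336754 − 0.059899 = -3.194974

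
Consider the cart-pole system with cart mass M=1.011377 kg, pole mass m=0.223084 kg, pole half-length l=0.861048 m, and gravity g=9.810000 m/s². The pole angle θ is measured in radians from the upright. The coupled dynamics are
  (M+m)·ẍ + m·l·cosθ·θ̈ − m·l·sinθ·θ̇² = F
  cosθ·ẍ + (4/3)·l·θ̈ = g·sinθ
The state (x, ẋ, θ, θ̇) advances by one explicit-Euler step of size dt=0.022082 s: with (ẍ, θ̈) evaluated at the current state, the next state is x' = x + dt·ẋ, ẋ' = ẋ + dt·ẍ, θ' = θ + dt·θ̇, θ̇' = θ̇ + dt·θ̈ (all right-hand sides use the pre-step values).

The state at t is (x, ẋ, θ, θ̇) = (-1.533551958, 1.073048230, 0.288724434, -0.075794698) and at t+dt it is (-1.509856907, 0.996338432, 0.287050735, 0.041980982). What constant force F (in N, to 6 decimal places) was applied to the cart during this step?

ẍ = (ẋ'−ẋ)/dt = (0.996338432−1.073048230)/0.022082 = -3.473861
θ̈ = (θ̇'−θ̇)/dt = (0.041980982−-0.075794698)/0.022082 = 5.333560
sinθ=0.284730, cosθ=0.958608
F = (M+m)·ẍ + m·l·cosθ·θ̈ − m·l·sinθ·θ̇² = -4.288346 + 0.982096 − 0.000314 = -3.306564

F = -3.306564 N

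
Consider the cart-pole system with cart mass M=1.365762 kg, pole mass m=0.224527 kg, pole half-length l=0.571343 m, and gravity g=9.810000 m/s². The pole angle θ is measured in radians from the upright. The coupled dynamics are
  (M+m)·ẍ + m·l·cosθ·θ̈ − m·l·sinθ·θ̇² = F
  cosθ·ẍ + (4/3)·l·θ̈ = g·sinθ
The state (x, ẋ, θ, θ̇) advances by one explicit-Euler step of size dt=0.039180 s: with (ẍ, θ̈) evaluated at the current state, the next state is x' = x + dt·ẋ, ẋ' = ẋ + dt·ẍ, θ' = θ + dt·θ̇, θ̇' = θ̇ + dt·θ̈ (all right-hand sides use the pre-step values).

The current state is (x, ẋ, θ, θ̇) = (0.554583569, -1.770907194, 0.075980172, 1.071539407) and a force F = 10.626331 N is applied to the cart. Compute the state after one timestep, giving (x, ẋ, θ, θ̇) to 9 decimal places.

(0.485199425, -1.481435478, 0.117963086, 0.730945538)

sinθ=0.075907088, cosθ=0.997114895
temp = (F + m·l·θ̇²·sinθ)/(M+m) = (10.626331 + 0.011180574)/1.590289 = 6.689043045
θ̈ = (g·sinθ − cosθ·temp)/(l·(4/3 − m·cos²θ/(M+m))) = -8.693054340
ẍ = temp − m·l·θ̈·cosθ/(M+m) = 7.388252074
Euler: x'=0.554583569+0.039180·-1.770907194=0.485199425, ẋ'=-1.770907194+0.039180·7.388252074=-1.481435478
       θ'=0.075980172+0.039180·1.071539407=0.117963086, θ̇'=1.071539407+0.039180·-8.693054340=0.730945538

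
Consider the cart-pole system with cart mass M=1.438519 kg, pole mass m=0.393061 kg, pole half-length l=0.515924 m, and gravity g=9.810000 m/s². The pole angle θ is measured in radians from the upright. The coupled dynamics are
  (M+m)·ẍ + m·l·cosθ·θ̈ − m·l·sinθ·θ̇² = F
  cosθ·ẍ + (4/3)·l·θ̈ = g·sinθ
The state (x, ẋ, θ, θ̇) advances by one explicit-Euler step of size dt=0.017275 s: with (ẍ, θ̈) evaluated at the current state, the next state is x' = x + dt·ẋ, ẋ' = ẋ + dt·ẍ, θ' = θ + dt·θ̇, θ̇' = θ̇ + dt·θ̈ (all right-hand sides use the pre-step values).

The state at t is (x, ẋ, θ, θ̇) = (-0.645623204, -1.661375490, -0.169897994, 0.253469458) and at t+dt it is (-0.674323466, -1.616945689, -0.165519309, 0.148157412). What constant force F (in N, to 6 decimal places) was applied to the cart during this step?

F = 3.494419 N

ẍ = (ẋ'−ẋ)/dt = (-1.616945689−-1.661375490)/0.017275 = 2.571913
θ̈ = (θ̇'−θ̇)/dt = (0.148157412−0.253469458)/0.017275 = -6.096211
sinθ=-0.169082, cosθ=0.985602
F = (M+m)·ẍ + m·l·cosθ·θ̈ − m·l·sinθ·θ̇² = 4.710665 + -1.218449 − -0.002203 = 3.494419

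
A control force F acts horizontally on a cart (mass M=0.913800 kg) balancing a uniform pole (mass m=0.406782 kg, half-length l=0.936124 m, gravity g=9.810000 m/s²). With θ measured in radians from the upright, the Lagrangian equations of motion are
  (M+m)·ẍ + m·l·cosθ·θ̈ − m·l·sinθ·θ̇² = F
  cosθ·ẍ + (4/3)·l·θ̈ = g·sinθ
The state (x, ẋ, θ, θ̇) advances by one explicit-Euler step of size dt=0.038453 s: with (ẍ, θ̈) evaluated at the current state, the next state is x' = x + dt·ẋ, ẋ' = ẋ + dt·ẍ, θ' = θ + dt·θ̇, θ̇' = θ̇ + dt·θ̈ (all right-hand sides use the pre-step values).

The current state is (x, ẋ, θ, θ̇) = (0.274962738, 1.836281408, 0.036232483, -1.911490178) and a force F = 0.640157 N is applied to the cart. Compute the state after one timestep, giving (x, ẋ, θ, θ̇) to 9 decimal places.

(0.345573267, 1.858318943, -0.037270049, -1.918186648)

sinθ=0.036224556, cosθ=0.999343675
temp = (F + m·l·θ̇²·sinθ)/(M+m) = (0.640157 + 0.050401367)/1.320582 = 0.522919718
θ̈ = (g·sinθ − cosθ·temp)/(l·(4/3 − m·cos²θ/(M+m))) = -0.174146890
ẍ = temp − m·l·θ̈·cosθ/(M+m) = 0.573103146
Euler: x'=0.274962738+0.038453·1.836281408=0.345573267, ẋ'=1.836281408+0.038453·0.573103146=1.858318943
       θ'=0.036232483+0.038453·-1.911490178=-0.037270049, θ̇'=-1.911490178+0.038453·-0.174146890=-1.918186648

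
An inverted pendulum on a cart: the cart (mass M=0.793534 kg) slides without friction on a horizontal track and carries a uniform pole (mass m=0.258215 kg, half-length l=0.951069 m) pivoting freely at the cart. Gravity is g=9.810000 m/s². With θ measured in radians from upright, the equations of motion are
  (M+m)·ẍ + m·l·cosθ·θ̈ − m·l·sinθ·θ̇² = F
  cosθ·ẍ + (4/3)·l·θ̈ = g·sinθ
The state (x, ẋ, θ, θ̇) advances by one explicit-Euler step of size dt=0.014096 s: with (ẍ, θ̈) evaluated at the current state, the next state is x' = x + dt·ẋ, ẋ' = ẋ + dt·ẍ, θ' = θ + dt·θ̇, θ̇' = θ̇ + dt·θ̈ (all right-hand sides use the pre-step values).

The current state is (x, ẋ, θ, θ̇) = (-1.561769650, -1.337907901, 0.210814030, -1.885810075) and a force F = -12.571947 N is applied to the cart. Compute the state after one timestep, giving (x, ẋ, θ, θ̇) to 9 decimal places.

sinθ=0.209255977, cosθ=0.977860898
temp = (F + m·l·θ̇²·sinθ)/(M+m) = (-12.571947 + 0.182754159)/1.051749 = -11.779609813
θ̈ = (g·sinθ − cosθ·temp)/(l·(4/3 − m·cos²θ/(M+m))) = 12.989442716
ẍ = temp − m·l·θ̈·cosθ/(M+m) = -14.745458464
Euler: x'=-1.561769650+0.014096·-1.337907901=-1.580628800, ẋ'=-1.337907901+0.014096·-14.745458464=-1.545759884
       θ'=0.210814030+0.014096·-1.885810075=0.184231651, θ̇'=-1.885810075+0.014096·12.989442716=-1.702710890

(-1.580628800, -1.545759884, 0.184231651, -1.702710890)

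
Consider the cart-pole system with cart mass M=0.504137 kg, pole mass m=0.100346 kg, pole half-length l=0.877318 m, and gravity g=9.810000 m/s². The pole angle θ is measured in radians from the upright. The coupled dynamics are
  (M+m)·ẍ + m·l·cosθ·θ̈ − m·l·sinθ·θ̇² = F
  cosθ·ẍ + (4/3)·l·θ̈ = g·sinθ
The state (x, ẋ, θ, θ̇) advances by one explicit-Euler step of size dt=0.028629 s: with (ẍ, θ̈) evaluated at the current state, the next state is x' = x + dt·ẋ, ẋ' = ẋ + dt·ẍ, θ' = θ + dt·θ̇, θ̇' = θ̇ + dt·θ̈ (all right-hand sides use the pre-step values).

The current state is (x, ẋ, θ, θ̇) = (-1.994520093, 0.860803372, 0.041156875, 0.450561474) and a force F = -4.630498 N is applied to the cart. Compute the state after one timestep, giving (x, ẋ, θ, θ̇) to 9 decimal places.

sinθ=0.041145257, cosθ=0.999153175
temp = (F + m·l·θ̇²·sinθ)/(M+m) = (-4.630498 + 0.000735335)/0.604483 = -7.659045276
θ̈ = (g·sinθ − cosθ·temp)/(l·(4/3 − m·cos²θ/(M+m))) = 7.864562858
ẍ = temp − m·l·θ̈·cosθ/(M+m) = -8.803450085
Euler: x'=-1.994520093+0.028629·0.860803372=-1.969876153, ẋ'=0.860803372+0.028629·-8.803450085=0.608769400
       θ'=0.041156875+0.028629·0.450561474=0.054055999, θ̇'=0.450561474+0.028629·7.864562858=0.675716044

(-1.969876153, 0.608769400, 0.054055999, 0.675716044)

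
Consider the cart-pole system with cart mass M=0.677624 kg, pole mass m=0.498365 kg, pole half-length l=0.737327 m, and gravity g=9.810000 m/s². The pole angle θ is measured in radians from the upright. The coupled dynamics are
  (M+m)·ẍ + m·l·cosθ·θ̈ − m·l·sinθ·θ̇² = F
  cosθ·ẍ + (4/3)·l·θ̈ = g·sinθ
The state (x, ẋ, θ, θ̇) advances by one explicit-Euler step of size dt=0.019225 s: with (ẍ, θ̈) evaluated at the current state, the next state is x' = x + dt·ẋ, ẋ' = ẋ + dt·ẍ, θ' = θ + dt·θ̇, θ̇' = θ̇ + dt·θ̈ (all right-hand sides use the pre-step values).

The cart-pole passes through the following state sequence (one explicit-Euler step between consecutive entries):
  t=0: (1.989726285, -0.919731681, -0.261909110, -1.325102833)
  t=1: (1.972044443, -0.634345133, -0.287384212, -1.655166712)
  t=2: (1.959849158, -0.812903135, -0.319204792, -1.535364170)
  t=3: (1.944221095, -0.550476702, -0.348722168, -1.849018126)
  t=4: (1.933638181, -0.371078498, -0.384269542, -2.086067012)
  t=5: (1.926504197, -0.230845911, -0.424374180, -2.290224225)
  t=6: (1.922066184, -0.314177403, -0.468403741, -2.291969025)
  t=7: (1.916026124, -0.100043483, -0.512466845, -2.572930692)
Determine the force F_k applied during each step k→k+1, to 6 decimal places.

step 0→1:
  ẍ = (ẋ'−ẋ)/dt = (-0.634345133−-0.919731681)/0.019225 = 14.844554
  θ̈ = (θ̇'−θ̇)/dt = (-1.655166712−-1.325102833)/0.019225 = -17.168472
  sinθ=-0.258925, cosθ=0.965897
  F = (M+m)·ẍ + m·l·cosθ·θ̈ − m·l·sinθ·θ̇² = 17.457032 + -6.093549 − -0.167063 = 11.530546
step 1→2:
  ẍ = (ẋ'−ẋ)/dt = (-0.812903135−-0.634345133)/0.019225 = -9.287802
  θ̈ = (θ̇'−θ̇)/dt = (-1.535364170−-1.655166712)/0.019225 = 6.231602
  sinθ=-0.283445, cosθ=0.958989
  F = (M+m)·ẍ + m·l·cosθ·θ̈ − m·l·sinθ·θ̇² = -10.922354 + 2.195942 − -0.285338 = -8.441074
step 2→3:
  ẍ = (ẋ'−ẋ)/dt = (-0.550476702−-0.812903135)/0.019225 = 13.650270
  θ̈ = (θ̇'−θ̇)/dt = (-1.849018126−-1.535364170)/0.019225 = -16.314900
  sinθ=-0.313812, cosθ=0.949485
  F = (M+m)·ẍ + m·l·cosθ·θ̈ − m·l·sinθ·θ̇² = 16.052567 + -5.692202 − -0.271831 = 10.632196
step 3→4:
  ẍ = (ẋ'−ẋ)/dt = (-0.371078498−-0.550476702)/0.019225 = 9.331506
  θ̈ = (θ̇'−θ̇)/dt = (-2.086067012−-1.849018126)/0.019225 = -12.330241
  sinθ=-0.341697, cosθ=0.939810
  F = (M+m)·ẍ + m·l·cosθ·θ̈ − m·l·sinθ·θ̇² = 10.973748 + -4.258134 − -0.429271 = 7.144885
step 4→5:
  ẍ = (ẋ'−ẋ)/dt = (-0.230845911−-0.371078498)/0.019225 = 7.294283
  θ̈ = (θ̇'−θ̇)/dt = (-2.290224225−-2.086067012)/0.019225 = -10.619361
  sinθ=-0.374882, cosθ=0.927073
  F = (M+m)·ẍ + m·l·cosθ·θ̈ − m·l·sinθ·θ̇² = 8.577996 + -3.617593 − -0.599458 = 5.559861
step 5→6:
  ẍ = (ẋ'−ẋ)/dt = (-0.314177403−-0.230845911)/0.019225 = -4.334538
  θ̈ = (θ̇'−θ̇)/dt = (-2.291969025−-2.290224225)/0.019225 = -0.090757
  sinθ=-0.411751, cosθ=0.911297
  F = (M+m)·ẍ + m·l·cosθ·θ̈ − m·l·sinθ·θ̇² = -5.097369 + -0.030391 − -0.793593 = -4.334167
step 6→7:
  ẍ = (ẋ'−ẋ)/dt = (-0.100043483−-0.314177403)/0.019225 = 11.138305
  θ̈ = (θ̇'−θ̇)/dt = (-2.572930692−-2.291969025)/0.019225 = -14.614391
  sinθ=-0.451463, cosθ=0.892290
  F = (M+m)·ẍ + m·l·cosθ·θ̈ − m·l·sinθ·θ̇² = 13.098525 + -4.791753 − -0.871459 = 9.178230

F_0 = 11.530546 N
F_1 = -8.441074 N
F_2 = 10.632196 N
F_3 = 7.144885 N
F_4 = 5.559861 N
F_5 = -4.334167 N
F_6 = 9.178230 N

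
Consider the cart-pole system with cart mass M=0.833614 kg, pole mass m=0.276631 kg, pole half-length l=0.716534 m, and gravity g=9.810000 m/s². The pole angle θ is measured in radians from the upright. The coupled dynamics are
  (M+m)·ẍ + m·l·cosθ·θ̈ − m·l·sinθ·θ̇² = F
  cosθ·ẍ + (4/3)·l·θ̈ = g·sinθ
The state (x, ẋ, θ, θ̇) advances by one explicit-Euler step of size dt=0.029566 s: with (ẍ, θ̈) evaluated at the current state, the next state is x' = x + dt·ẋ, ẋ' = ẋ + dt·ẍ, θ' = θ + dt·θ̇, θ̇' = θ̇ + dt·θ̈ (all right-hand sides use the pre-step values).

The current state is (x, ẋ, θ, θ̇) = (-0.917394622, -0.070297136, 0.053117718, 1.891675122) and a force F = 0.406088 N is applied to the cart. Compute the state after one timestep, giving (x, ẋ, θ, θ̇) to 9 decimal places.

(-0.919473027, -0.059305451, 0.109046985, 1.896304666)

sinθ=0.053092743, cosθ=0.998589586
temp = (F + m·l·θ̇²·sinθ)/(M+m) = (0.406088 + 0.037658751)/1.110245 = 0.399683630
θ̈ = (g·sinθ − cosθ·temp)/(l·(4/3 − m·cos²θ/(M+m))) = 0.156583377
ẍ = temp − m·l·θ̈·cosθ/(M+m) = 0.371767738
Euler: x'=-0.917394622+0.029566·-0.070297136=-0.919473027, ẋ'=-0.070297136+0.029566·0.371767738=-0.059305451
       θ'=0.053117718+0.029566·1.891675122=0.109046985, θ̇'=1.891675122+0.029566·0.156583377=1.896304666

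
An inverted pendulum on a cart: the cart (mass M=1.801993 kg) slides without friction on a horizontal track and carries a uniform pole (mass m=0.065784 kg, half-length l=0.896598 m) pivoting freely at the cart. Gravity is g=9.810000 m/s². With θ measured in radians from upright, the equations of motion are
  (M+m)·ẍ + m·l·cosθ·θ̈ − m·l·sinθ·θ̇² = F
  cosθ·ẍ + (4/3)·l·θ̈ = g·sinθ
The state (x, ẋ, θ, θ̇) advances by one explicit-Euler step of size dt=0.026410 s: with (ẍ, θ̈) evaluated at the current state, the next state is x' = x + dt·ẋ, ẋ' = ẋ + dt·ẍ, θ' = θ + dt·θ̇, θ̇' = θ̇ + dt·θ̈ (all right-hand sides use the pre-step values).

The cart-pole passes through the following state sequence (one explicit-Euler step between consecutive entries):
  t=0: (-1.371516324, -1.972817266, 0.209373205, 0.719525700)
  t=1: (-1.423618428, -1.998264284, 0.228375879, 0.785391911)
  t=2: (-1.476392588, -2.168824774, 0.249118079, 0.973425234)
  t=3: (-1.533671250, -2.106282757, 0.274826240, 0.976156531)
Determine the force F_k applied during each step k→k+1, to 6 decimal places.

F_0 = -1.662132 N
F_1 = -11.661640 N
F_2 = 4.415250 N

step 0→1:
  ẍ = (ẋ'−ẋ)/dt = (-1.998264284−-1.972817266)/0.026410 = -0.963537
  θ̈ = (θ̇'−θ̇)/dt = (0.785391911−0.719525700)/0.026410 = 2.493988
  sinθ=0.207847, cosθ=0.978161
  F = (M+m)·ẍ + m·l·cosθ·θ̈ − m·l·sinθ·θ̇² = -1.799673 + 0.143887 − 0.006347 = -1.662132
step 1→2:
  ẍ = (ẋ'−ẋ)/dt = (-2.168824774−-1.998264284)/0.026410 = -6.458178
  θ̈ = (θ̇'−θ̇)/dt = (0.973425234−0.785391911)/0.026410 = 7.119777
  sinθ=0.226396, cosθ=0.974035
  F = (M+m)·ẍ + m·l·cosθ·θ̈ − m·l·sinθ·θ̇² = -12.062437 + 0.409034 − 0.008237 = -11.661640
step 2→3:
  ẍ = (ẋ'−ẋ)/dt = (-2.106282757−-2.168824774)/0.026410 = 2.368119
  θ̈ = (θ̇'−θ̇)/dt = (0.976156531−0.973425234)/0.026410 = 0.103419
  sinθ=0.246549, cosθ=0.969130
  F = (M+m)·ẍ + m·l·cosθ·θ̈ − m·l·sinθ·θ̇² = 4.423118 + 0.005912 − 0.013779 = 4.415250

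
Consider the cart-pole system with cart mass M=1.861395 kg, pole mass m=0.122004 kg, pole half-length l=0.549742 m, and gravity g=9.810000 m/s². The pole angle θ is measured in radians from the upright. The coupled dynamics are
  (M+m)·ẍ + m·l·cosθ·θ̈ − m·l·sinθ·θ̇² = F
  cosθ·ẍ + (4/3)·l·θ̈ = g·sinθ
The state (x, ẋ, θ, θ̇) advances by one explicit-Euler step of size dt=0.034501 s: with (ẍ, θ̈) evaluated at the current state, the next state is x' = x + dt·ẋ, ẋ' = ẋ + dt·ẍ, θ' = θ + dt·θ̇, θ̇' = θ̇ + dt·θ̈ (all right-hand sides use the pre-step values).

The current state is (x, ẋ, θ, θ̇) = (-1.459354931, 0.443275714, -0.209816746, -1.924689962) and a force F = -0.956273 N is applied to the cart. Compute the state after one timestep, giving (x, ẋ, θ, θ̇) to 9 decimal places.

(-1.444061476, 0.428259427, -0.276220474, -2.000825623)

sinθ=-0.208280668, cosθ=0.978069099
temp = (F + m·l·θ̇²·sinθ)/(M+m) = (-0.956273 + -0.051749185)/1.983399 = -0.508229653
θ̈ = (g·sinθ − cosθ·temp)/(l·(4/3 − m·cos²θ/(M+m))) = -2.206766791
ẍ = temp − m·l·θ̈·cosθ/(M+m) = -0.435242087
Euler: x'=-1.459354931+0.034501·0.443275714=-1.444061476, ẋ'=0.443275714+0.034501·-0.435242087=0.428259427
       θ'=-0.209816746+0.034501·-1.924689962=-0.276220474, θ̇'=-1.924689962+0.034501·-2.206766791=-2.000825623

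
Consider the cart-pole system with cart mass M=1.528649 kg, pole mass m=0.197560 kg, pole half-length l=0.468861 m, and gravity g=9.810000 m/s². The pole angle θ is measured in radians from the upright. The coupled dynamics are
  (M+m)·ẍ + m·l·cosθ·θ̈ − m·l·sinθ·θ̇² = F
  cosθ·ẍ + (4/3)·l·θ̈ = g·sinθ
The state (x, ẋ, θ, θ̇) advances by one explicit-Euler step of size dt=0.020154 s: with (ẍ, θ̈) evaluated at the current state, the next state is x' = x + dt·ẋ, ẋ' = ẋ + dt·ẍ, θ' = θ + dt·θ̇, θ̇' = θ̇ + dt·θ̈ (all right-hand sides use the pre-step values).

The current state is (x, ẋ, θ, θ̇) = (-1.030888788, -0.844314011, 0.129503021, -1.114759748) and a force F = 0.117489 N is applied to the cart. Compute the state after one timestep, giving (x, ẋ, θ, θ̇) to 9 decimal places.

(-1.047905093, -0.844999880, 0.107036153, -1.072829267)

sinθ=0.129141341, cosθ=0.991626197
temp = (F + m·l·θ̇²·sinθ)/(M+m) = (0.117489 + 0.014865208)/1.726209 = 0.076673339
θ̈ = (g·sinθ − cosθ·temp)/(l·(4/3 − m·cos²θ/(M+m))) = 2.080504160
ẍ = temp − m·l·θ̈·cosθ/(M+m) = -0.034031430
Euler: x'=-1.030888788+0.020154·-0.844314011=-1.047905093, ẋ'=-0.844314011+0.020154·-0.034031430=-0.844999880
       θ'=0.129503021+0.020154·-1.114759748=0.107036153, θ̇'=-1.114759748+0.020154·2.080504160=-1.072829267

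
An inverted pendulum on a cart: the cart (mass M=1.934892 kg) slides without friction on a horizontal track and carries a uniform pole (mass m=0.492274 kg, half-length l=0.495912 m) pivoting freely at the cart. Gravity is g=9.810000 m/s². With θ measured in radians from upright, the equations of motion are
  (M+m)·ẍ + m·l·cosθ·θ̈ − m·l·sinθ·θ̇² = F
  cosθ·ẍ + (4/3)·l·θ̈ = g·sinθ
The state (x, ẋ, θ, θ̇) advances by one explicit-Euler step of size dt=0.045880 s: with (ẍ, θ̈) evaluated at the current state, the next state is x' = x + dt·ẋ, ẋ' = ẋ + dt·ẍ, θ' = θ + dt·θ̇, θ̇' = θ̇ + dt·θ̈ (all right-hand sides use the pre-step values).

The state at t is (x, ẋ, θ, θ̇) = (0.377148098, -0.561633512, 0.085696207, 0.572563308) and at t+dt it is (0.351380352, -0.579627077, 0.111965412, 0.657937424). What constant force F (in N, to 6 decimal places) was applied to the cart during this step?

ẍ = (ẋ'−ẋ)/dt = (-0.579627077−-0.561633512)/0.045880 = -0.392188
θ̈ = (θ̇'−θ̇)/dt = (0.657937424−0.572563308)/0.045880 = 1.860813
sinθ=0.085591, cosθ=0.996330
F = (M+m)·ẍ + m·l·cosθ·θ̈ − m·l·sinθ·θ̇² = -0.951904 + 0.452603 − 0.006850 = -0.506151

F = -0.506151 N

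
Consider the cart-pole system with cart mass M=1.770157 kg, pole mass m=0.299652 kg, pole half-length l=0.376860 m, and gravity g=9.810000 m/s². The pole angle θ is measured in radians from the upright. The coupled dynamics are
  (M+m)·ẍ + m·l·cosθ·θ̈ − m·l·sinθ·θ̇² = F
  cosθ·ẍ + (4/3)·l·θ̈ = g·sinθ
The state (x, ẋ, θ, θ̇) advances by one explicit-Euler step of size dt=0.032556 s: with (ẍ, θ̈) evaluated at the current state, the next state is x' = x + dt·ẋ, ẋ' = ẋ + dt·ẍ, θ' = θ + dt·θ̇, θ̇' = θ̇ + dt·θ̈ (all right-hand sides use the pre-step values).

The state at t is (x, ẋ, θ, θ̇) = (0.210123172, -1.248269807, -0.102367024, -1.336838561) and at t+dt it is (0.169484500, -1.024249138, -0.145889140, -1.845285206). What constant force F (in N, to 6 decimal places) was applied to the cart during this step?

ẍ = (ẋ'−ẋ)/dt = (-1.024249138−-1.248269807)/0.032556 = 6.881087
θ̈ = (θ̇'−θ̇)/dt = (-1.845285206−-1.336838561)/0.032556 = -15.617602
sinθ=-0.102188, cosθ=0.994765
F = (M+m)·ẍ + m·l·cosθ·θ̈ − m·l·sinθ·θ̇² = 14.242536 + -1.754414 − -0.020623 = 12.508745

F = 12.508745 N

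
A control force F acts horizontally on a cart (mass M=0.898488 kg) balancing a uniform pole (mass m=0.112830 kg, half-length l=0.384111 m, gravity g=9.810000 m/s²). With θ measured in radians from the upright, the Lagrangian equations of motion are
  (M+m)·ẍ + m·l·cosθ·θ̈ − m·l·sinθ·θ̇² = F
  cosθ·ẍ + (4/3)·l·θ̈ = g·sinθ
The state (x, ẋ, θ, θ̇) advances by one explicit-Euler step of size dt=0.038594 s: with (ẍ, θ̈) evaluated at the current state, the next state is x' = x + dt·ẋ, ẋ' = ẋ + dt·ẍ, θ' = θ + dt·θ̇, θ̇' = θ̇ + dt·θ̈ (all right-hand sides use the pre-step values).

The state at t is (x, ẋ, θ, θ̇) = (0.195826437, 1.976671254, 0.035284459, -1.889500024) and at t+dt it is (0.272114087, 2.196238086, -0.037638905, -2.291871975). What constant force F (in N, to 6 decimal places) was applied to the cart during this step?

ẍ = (ẋ'−ẋ)/dt = (2.196238086−1.976671254)/0.038594 = 5.689144
θ̈ = (θ̇'−θ̇)/dt = (-2.291871975−-1.889500024)/0.038594 = -10.425764
sinθ=0.035277, cosθ=0.999378
F = (M+m)·ẍ + m·l·cosθ·θ̈ − m·l·sinθ·θ̇² = 5.753534 + -0.451564 − 0.005458 = 5.296512

F = 5.296512 N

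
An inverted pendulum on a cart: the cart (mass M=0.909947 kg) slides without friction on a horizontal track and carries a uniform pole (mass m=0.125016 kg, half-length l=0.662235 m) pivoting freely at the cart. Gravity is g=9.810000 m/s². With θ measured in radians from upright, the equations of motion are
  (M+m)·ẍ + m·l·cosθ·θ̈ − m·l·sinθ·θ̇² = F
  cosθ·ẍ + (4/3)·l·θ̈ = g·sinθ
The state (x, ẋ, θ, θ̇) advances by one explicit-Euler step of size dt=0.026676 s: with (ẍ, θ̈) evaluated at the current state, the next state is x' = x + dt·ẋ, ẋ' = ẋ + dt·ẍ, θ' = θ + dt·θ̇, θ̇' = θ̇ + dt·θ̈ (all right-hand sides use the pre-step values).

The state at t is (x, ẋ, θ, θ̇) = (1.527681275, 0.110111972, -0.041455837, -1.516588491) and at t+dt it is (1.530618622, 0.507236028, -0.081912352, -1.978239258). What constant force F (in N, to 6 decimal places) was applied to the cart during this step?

F = 13.983806 N

ẍ = (ẋ'−ẋ)/dt = (0.507236028−0.110111972)/0.026676 = 14.886942
θ̈ = (θ̇'−θ̇)/dt = (-1.978239258−-1.516588491)/0.026676 = -17.305847
sinθ=-0.041444, cosθ=0.999141
F = (M+m)·ẍ + m·l·cosθ·θ̈ − m·l·sinθ·θ̇² = 15.407434 + -1.431520 − -0.007892 = 13.983806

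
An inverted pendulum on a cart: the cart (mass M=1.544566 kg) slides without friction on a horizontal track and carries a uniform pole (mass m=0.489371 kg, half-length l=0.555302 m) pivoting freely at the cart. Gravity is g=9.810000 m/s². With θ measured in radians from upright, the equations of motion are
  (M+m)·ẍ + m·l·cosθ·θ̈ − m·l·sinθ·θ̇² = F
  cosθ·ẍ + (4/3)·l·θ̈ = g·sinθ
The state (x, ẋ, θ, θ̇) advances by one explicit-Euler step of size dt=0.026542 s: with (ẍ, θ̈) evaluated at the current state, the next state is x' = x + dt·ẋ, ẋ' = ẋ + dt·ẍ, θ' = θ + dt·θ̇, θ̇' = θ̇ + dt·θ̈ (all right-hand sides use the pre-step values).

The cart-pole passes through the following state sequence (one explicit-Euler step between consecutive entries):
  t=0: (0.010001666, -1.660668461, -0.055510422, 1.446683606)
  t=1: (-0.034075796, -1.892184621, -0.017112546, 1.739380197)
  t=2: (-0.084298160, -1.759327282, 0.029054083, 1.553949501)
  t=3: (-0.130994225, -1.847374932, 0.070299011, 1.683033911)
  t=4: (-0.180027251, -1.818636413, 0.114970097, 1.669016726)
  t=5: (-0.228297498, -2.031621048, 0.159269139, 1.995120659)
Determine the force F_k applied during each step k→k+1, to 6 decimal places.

step 0→1:
  ẍ = (ẋ'−ẋ)/dt = (-1.892184621−-1.660668461)/0.026542 = -8.722634
  θ̈ = (θ̇'−θ̇)/dt = (1.739380197−1.446683606)/0.026542 = 11.027677
  sinθ=-0.055482, cosθ=0.998460
  F = (M+m)·ẍ + m·l·cosθ·θ̈ − m·l·sinθ·θ̇² = -17.741289 + 2.992141 − -0.031555 = -14.717593
step 1→2:
  ẍ = (ẋ'−ẋ)/dt = (-1.759327282−-1.892184621)/0.026542 = 5.005551
  θ̈ = (θ̇'−θ̇)/dt = (1.553949501−1.739380197)/0.026542 = -6.986312
  sinθ=-0.017112, cosθ=0.999854
  F = (M+m)·ẍ + m·l·cosθ·θ̈ − m·l·sinθ·θ̇² = 10.180976 + -1.898243 − -0.014069 = 8.296801
step 2→3:
  ẍ = (ẋ'−ẋ)/dt = (-1.847374932−-1.759327282)/0.026542 = -3.317295
  θ̈ = (θ̇'−θ̇)/dt = (1.683033911−1.553949501)/0.026542 = 4.863402
  sinθ=0.029050, cosθ=0.999578
  F = (M+m)·ẍ + m·l·cosθ·θ̈ − m·l·sinθ·θ̇² = -6.747169 + 1.321065 − 0.019063 = -5.445167
step 3→4:
  ẍ = (ẋ'−ẋ)/dt = (-1.818636413−-1.847374932)/0.026542 = 1.082756
  θ̈ = (θ̇'−θ̇)/dt = (1.669016726−1.683033911)/0.026542 = -0.528113
  sinθ=0.070241, cosθ=0.997530
  F = (M+m)·ẍ + m·l·cosθ·θ̈ − m·l·sinθ·θ̇² = 2.202258 + -0.143160 − 0.054069 = 2.005030
step 4→5:
  ẍ = (ẋ'−ẋ)/dt = (-2.031621048−-1.818636413)/0.026542 = -8.024438
  θ̈ = (θ̇'−θ̇)/dt = (1.995120659−1.669016726)/0.026542 = 12.286336
  sinθ=0.114717, cosθ=0.993398
  F = (M+m)·ẍ + m·l·cosθ·θ̈ − m·l·sinθ·θ̇² = -16.321201 + 3.316754 − 0.086839 = -13.091287

F_0 = -14.717593 N
F_1 = 8.296801 N
F_2 = -5.445167 N
F_3 = 2.005030 N
F_4 = -13.091287 N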